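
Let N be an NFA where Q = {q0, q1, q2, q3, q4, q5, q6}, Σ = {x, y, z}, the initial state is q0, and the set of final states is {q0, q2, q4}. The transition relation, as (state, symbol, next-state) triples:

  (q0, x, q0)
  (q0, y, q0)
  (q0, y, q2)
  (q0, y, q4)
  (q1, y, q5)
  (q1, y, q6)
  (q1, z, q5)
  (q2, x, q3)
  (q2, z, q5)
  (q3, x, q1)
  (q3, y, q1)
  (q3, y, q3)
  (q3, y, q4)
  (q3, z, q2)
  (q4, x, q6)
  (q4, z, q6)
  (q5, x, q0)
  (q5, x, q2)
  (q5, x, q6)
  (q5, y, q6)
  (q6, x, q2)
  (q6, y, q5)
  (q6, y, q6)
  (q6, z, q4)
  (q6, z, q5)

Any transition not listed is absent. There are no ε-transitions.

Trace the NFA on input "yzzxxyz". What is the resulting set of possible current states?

Start in {q0}.
Read 'y': {q0} → {q0, q2, q4}.
Read 'z': {q0, q2, q4} → {q5, q6}.
Read 'z': {q5, q6} → {q4, q5}.
Read 'x': {q4, q5} → {q0, q2, q6}.
Read 'x': {q0, q2, q6} → {q0, q2, q3}.
Read 'y': {q0, q2, q3} → {q0, q1, q2, q3, q4}.
Read 'z': {q0, q1, q2, q3, q4} → {q2, q5, q6}.

{q2, q5, q6}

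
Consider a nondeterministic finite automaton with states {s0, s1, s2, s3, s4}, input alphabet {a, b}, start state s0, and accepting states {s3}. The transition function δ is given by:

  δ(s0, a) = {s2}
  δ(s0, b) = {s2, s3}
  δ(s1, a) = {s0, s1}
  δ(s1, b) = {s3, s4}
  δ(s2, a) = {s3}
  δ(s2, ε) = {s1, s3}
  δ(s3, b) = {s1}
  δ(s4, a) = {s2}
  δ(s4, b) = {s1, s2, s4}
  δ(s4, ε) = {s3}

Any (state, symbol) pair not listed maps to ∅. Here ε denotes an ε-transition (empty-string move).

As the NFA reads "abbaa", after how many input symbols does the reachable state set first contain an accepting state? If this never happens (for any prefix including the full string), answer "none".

Start in {s0}.
Read 'a': s0→{s2}; union {s2}; ε-closure = {s1, s2, s3}.
None of the earlier sets intersect F, but {s1, s2, s3} does.

1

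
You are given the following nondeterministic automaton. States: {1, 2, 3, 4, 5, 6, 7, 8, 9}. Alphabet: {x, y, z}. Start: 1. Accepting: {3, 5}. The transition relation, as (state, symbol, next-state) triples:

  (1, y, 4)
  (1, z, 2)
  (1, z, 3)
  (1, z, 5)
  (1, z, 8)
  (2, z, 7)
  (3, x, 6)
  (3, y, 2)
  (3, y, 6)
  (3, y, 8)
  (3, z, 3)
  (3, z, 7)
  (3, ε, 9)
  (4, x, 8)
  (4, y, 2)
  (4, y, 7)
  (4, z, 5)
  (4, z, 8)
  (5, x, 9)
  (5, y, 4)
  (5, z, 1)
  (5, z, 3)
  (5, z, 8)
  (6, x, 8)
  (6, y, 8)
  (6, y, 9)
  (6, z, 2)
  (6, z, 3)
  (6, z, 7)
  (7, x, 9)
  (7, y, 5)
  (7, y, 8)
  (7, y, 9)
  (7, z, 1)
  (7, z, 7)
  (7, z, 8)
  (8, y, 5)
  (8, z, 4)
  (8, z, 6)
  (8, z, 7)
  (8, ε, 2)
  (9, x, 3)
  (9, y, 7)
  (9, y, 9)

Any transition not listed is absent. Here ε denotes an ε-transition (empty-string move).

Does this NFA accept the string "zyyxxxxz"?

Start in {1}.
Read 'z': {1} → {2, 3, 5, 8, 9}.
Read 'y': {2, 3, 5, 8, 9} → {2, 4, 5, 6, 7, 8, 9}.
Read 'y': {2, 4, 5, 6, 7, 8, 9} → {2, 4, 5, 7, 8, 9}.
Read 'x': {2, 4, 5, 7, 8, 9} → {2, 3, 8, 9}.
Read 'x': {2, 3, 8, 9} → {3, 6, 9}.
Read 'x': {3, 6, 9} → {2, 3, 6, 8, 9}.
Read 'x': {2, 3, 6, 8, 9} → {2, 3, 6, 8, 9}.
Read 'z': {2, 3, 6, 8, 9} → {2, 3, 4, 6, 7, 9}.
The final set {2, 3, 4, 6, 7, 9} contains the accepting state 3.

Yes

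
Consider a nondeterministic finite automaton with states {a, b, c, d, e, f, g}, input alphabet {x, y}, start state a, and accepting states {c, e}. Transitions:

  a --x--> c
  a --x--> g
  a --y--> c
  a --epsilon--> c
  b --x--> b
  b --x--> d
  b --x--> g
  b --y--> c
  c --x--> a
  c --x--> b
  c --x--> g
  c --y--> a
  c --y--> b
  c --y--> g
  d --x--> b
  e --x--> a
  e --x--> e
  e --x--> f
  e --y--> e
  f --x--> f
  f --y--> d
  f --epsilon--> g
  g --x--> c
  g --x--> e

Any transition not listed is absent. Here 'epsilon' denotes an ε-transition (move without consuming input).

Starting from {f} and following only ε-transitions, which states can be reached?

{f, g}

Begin with {f}.
ε-move f → g; add g.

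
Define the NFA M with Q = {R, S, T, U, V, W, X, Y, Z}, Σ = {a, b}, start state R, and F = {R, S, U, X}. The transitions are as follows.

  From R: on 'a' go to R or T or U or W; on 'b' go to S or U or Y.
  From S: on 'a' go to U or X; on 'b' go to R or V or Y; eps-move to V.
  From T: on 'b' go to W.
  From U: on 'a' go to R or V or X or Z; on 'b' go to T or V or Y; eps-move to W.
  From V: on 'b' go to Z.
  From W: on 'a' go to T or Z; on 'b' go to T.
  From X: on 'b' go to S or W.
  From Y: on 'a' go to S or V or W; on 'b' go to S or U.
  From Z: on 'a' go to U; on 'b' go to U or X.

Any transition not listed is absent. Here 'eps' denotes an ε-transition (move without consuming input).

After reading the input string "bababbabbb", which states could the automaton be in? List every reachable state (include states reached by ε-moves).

{R, S, T, U, V, W, X, Y, Z}

Start in {R}.
Read 'b': R→{S, U, Y}; union {S, U, Y}; ε-closure = {S, U, V, W, Y}.
Read 'a': S→{U, X}, U→{R, V, X, Z}, V→∅, W→{T, Z}, Y→{S, V, W}; now {R, S, T, U, V, W, X, Z}.
Read 'b': R→{S, U, Y}, S→{R, V, Y}, T→{W}, U→{T, V, Y}, V→{Z}, W→{T}, X→{S, W}, Z→{U, X}; now {R, S, T, U, V, W, X, Y, Z}.
Read 'a': R→{R, T, U, W}, S→{U, X}, T→∅, U→{R, V, X, Z}, V→∅, W→{T, Z}, X→∅, Y→{S, V, W}, Z→{U}; now {R, S, T, U, V, W, X, Z}.
Read 'b': R→{S, U, Y}, S→{R, V, Y}, T→{W}, U→{T, V, Y}, V→{Z}, W→{T}, X→{S, W}, Z→{U, X}; now {R, S, T, U, V, W, X, Y, Z}.
Read 'b': R→{S, U, Y}, S→{R, V, Y}, T→{W}, U→{T, V, Y}, V→{Z}, W→{T}, X→{S, W}, Y→{S, U}, Z→{U, X}; now {R, S, T, U, V, W, X, Y, Z}.
Read 'a': R→{R, T, U, W}, S→{U, X}, T→∅, U→{R, V, X, Z}, V→∅, W→{T, Z}, X→∅, Y→{S, V, W}, Z→{U}; now {R, S, T, U, V, W, X, Z}.
Read 'b': R→{S, U, Y}, S→{R, V, Y}, T→{W}, U→{T, V, Y}, V→{Z}, W→{T}, X→{S, W}, Z→{U, X}; now {R, S, T, U, V, W, X, Y, Z}.
Read 'b': R→{S, U, Y}, S→{R, V, Y}, T→{W}, U→{T, V, Y}, V→{Z}, W→{T}, X→{S, W}, Y→{S, U}, Z→{U, X}; now {R, S, T, U, V, W, X, Y, Z}.
Read 'b': R→{S, U, Y}, S→{R, V, Y}, T→{W}, U→{T, V, Y}, V→{Z}, W→{T}, X→{S, W}, Y→{S, U}, Z→{U, X}; now {R, S, T, U, V, W, X, Y, Z}.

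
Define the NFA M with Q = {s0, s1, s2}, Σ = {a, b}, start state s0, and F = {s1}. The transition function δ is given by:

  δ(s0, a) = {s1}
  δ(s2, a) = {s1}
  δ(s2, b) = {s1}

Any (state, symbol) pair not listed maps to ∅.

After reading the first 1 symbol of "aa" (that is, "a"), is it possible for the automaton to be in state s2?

Start in {s0}.
Read 'a': {s0} → {s1}.
State s2 is not in {s1}.

No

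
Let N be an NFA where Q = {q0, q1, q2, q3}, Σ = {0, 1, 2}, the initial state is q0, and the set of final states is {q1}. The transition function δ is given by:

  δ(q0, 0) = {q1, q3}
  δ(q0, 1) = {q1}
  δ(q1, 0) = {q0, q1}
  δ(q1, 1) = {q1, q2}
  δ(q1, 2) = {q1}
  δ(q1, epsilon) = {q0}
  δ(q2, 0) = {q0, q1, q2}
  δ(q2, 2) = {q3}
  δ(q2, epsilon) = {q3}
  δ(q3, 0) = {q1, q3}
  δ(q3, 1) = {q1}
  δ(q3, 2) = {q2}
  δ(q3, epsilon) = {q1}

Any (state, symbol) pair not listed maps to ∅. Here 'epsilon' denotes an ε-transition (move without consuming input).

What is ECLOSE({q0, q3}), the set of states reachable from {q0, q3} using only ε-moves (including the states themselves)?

Begin with {q0, q3}.
ε-move q3 → q1; add q1.

{q0, q1, q3}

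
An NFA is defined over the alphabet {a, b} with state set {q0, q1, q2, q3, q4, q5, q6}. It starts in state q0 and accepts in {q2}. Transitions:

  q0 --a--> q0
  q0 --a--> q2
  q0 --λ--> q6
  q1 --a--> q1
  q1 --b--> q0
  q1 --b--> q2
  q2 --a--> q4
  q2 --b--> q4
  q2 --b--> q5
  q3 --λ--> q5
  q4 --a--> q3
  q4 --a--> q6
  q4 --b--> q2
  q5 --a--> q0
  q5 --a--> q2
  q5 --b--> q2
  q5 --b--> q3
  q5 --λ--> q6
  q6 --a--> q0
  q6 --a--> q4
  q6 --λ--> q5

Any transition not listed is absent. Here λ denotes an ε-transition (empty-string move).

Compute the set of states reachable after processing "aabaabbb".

{q2, q3, q4, q5, q6}

Start: ε-closure({q0}) = {q0, q5, q6}.
Read 'a': {q0, q5, q6} → {q0, q2, q4, q5, q6}.
Read 'a': {q0, q2, q4, q5, q6} → {q0, q2, q3, q4, q5, q6}.
Read 'b': {q0, q2, q3, q4, q5, q6} → {q2, q3, q4, q5, q6}.
Read 'a': {q2, q3, q4, q5, q6} → {q0, q2, q3, q4, q5, q6}.
Read 'a': {q0, q2, q3, q4, q5, q6} → {q0, q2, q3, q4, q5, q6}.
Read 'b': {q0, q2, q3, q4, q5, q6} → {q2, q3, q4, q5, q6}.
Read 'b': {q2, q3, q4, q5, q6} → {q2, q3, q4, q5, q6}.
Read 'b': {q2, q3, q4, q5, q6} → {q2, q3, q4, q5, q6}.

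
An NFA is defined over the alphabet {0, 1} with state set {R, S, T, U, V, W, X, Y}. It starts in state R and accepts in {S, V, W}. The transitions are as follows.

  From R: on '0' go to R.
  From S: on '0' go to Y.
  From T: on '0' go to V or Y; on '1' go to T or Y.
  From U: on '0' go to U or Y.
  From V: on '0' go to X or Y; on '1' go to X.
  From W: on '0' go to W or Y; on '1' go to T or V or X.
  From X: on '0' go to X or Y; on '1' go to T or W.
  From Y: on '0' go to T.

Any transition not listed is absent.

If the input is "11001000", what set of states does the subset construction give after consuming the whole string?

∅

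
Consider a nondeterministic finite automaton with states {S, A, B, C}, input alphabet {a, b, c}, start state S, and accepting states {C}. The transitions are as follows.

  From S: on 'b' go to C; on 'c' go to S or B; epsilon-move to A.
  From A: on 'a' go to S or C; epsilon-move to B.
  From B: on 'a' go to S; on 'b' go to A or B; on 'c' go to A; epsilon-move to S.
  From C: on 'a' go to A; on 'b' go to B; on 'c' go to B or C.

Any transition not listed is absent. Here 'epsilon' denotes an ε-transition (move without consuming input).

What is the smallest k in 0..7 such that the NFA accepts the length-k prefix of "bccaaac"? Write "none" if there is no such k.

1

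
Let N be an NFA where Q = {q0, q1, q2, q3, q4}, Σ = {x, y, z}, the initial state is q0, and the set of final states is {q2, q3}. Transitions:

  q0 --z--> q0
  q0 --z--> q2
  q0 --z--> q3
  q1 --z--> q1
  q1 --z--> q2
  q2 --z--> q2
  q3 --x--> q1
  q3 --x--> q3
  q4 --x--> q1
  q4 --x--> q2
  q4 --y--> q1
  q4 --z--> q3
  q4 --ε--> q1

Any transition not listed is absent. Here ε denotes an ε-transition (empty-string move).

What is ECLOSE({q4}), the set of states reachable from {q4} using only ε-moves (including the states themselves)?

Begin with {q4}.
ε-move q4 → q1; add q1.

{q1, q4}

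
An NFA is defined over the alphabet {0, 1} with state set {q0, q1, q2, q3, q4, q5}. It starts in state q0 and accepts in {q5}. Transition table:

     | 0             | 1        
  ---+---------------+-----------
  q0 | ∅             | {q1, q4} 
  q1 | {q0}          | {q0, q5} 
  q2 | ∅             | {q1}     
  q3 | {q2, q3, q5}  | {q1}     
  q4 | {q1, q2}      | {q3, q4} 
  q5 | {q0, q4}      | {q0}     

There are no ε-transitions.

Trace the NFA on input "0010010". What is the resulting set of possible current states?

Start in {q0}.
Read '0': {q0} → ∅.
The set is empty and remains empty for the remaining 6 symbols.

∅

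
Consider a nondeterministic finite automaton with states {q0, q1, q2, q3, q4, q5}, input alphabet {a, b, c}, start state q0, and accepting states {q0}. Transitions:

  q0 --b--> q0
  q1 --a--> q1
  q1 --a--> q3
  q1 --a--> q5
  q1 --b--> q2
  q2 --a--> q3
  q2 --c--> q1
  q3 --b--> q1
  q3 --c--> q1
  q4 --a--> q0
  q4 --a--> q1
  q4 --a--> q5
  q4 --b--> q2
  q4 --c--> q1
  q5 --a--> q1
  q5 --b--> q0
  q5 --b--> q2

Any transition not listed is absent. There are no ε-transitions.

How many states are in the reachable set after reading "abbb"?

0

Start in {q0}.
Read 'a': q0→∅; now ∅.
The set is empty and remains empty for the remaining 3 symbols.
That set has 0 states.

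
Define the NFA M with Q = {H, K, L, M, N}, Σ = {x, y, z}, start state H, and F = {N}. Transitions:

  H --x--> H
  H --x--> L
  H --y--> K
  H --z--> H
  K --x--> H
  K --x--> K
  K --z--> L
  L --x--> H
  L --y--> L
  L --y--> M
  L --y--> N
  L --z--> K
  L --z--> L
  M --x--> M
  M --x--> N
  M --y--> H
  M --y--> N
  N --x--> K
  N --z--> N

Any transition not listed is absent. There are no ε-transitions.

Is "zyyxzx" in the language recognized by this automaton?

Start in {H}.
Read 'z': {H} → {H}.
Read 'y': {H} → {K}.
Read 'y': {K} → ∅.
The set is empty and remains empty for the remaining 3 symbols.
The final set ∅ contains no accepting state.

No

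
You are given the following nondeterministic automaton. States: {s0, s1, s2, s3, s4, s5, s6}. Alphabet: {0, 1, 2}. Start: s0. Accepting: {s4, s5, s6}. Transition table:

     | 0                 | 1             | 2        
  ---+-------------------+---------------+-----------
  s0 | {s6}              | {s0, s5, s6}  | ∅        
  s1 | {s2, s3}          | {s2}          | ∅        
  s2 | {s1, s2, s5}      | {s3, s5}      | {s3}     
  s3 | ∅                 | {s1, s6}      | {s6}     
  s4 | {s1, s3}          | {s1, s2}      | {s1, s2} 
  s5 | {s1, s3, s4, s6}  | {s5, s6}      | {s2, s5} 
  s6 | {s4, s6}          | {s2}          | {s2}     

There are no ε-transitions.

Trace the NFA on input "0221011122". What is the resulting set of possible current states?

Start in {s0}.
Read '0': {s0} → {s6}.
Read '2': {s6} → {s2}.
Read '2': {s2} → {s3}.
Read '1': {s3} → {s1, s6}.
Read '0': {s1, s6} → {s2, s3, s4, s6}.
Read '1': {s2, s3, s4, s6} → {s1, s2, s3, s5, s6}.
Read '1': {s1, s2, s3, s5, s6} → {s1, s2, s3, s5, s6}.
Read '1': {s1, s2, s3, s5, s6} → {s1, s2, s3, s5, s6}.
Read '2': {s1, s2, s3, s5, s6} → {s2, s3, s5, s6}.
Read '2': {s2, s3, s5, s6} → {s2, s3, s5, s6}.

{s2, s3, s5, s6}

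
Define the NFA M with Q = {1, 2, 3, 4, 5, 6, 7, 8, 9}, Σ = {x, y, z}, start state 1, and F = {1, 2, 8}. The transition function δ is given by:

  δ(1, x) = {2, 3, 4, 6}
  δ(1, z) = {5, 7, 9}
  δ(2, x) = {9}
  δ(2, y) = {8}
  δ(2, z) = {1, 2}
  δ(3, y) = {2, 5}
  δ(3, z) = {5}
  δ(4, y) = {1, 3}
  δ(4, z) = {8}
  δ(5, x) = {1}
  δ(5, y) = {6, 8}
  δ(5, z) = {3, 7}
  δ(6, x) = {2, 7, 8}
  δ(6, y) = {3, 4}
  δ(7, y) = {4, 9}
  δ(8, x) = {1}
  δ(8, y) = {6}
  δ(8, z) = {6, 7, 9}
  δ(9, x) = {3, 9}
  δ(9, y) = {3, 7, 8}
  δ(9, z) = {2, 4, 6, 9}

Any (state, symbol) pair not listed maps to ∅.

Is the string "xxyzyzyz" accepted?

Start in {1}.
Read 'x': {1} → {2, 3, 4, 6}.
Read 'x': {2, 3, 4, 6} → {2, 7, 8, 9}.
Read 'y': {2, 7, 8, 9} → {3, 4, 6, 7, 8, 9}.
Read 'z': {3, 4, 6, 7, 8, 9} → {2, 4, 5, 6, 7, 8, 9}.
Read 'y': {2, 4, 5, 6, 7, 8, 9} → {1, 3, 4, 6, 7, 8, 9}.
Read 'z': {1, 3, 4, 6, 7, 8, 9} → {2, 4, 5, 6, 7, 8, 9}.
Read 'y': {2, 4, 5, 6, 7, 8, 9} → {1, 3, 4, 6, 7, 8, 9}.
Read 'z': {1, 3, 4, 6, 7, 8, 9} → {2, 4, 5, 6, 7, 8, 9}.
The final set {2, 4, 5, 6, 7, 8, 9} contains the accepting states 2, 8.

Yes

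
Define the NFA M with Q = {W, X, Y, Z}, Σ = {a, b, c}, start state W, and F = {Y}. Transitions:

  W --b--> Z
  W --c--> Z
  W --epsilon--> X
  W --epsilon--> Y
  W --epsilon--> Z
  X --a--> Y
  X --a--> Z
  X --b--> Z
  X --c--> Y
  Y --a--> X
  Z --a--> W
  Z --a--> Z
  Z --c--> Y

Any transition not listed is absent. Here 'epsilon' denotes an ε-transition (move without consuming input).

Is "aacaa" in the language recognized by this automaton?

Start: ε-closure({W}) = {W, X, Y, Z}.
Read 'a': W→∅, X→{Y, Z}, Y→{X}, Z→{W, Z}; now {W, X, Y, Z}.
Read 'a': W→∅, X→{Y, Z}, Y→{X}, Z→{W, Z}; now {W, X, Y, Z}.
Read 'c': W→{Z}, X→{Y}, Y→∅, Z→{Y}; now {Y, Z}.
Read 'a': Y→{X}, Z→{W, Z}; union {W, X, Z}; ε-closure = {W, X, Y, Z}.
Read 'a': W→∅, X→{Y, Z}, Y→{X}, Z→{W, Z}; now {W, X, Y, Z}.
The final set {W, X, Y, Z} contains the accepting state Y.

Yes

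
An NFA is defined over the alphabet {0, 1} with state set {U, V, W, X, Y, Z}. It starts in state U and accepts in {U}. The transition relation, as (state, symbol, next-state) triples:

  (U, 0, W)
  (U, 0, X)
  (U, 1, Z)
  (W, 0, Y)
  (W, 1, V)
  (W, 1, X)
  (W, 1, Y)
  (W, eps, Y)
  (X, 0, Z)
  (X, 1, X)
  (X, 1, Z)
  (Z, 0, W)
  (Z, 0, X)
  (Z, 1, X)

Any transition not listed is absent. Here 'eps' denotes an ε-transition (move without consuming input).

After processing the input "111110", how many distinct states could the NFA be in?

4

Start in {U}.
Read '1': {U} → {Z}.
Read '1': {Z} → {X}.
Read '1': {X} → {X, Z}.
Read '1': {X, Z} → {X, Z}.
Read '1': {X, Z} → {X, Z}.
Read '0': {X, Z} → {W, X, Y, Z}.
That set has 4 states.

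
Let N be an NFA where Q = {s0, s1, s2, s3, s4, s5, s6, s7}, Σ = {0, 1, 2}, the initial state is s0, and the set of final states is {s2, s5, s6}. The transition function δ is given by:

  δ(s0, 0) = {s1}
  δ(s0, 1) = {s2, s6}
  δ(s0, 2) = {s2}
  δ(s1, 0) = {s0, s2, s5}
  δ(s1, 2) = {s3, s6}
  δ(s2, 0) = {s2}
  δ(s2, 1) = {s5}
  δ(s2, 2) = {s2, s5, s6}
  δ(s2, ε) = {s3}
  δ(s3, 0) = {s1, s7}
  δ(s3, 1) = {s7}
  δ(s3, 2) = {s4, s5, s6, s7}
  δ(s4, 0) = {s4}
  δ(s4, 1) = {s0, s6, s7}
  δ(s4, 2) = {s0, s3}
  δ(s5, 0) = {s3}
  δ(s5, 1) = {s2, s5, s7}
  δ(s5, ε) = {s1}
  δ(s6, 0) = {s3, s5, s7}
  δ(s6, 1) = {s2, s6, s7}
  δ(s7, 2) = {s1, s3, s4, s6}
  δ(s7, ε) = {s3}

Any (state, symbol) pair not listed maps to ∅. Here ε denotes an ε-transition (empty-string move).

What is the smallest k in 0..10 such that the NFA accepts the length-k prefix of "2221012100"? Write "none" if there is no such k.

1

Start in {s0}.
Read '2': {s0} → {s2, s3}.
None of the earlier sets intersect F, but {s2, s3} does.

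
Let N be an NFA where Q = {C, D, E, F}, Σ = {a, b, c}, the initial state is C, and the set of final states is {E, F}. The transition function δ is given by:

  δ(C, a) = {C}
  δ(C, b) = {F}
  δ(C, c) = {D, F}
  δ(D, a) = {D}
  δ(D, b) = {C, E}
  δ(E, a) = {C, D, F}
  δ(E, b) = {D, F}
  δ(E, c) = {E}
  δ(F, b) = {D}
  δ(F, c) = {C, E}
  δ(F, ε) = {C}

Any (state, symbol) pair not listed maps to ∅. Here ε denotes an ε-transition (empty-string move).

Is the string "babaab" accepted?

Start in {C}.
Read 'b': C→{F}; union {F}; ε-closure = {C, F}.
Read 'a': C→{C}, F→∅; now {C}.
Read 'b': C→{F}; union {F}; ε-closure = {C, F}.
Read 'a': C→{C}, F→∅; now {C}.
Read 'a': C→{C}; now {C}.
Read 'b': C→{F}; union {F}; ε-closure = {C, F}.
The final set {C, F} contains the accepting state F.

Yes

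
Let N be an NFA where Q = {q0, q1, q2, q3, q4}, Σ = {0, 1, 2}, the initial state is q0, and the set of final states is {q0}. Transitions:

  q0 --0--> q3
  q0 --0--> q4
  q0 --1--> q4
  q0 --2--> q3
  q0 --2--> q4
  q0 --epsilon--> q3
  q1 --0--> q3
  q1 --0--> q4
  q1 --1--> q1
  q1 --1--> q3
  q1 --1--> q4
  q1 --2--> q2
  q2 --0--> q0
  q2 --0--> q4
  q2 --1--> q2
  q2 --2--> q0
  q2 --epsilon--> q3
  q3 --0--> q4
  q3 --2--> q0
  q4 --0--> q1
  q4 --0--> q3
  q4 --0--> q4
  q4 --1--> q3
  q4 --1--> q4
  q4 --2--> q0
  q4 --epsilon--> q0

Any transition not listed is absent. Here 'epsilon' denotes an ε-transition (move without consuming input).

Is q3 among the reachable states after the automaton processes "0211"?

Start: ε-closure({q0}) = {q0, q3}.
Read '0': q0→{q3, q4}, q3→{q4}; union {q3, q4}; ε-closure = {q0, q3, q4}.
Read '2': q0→{q3, q4}, q3→{q0}, q4→{q0}; now {q0, q3, q4}.
Read '1': q0→{q4}, q3→∅, q4→{q3, q4}; union {q3, q4}; ε-closure = {q0, q3, q4}.
Read '1': q0→{q4}, q3→∅, q4→{q3, q4}; union {q3, q4}; ε-closure = {q0, q3, q4}.
State q3 is in {q0, q3, q4}.

Yes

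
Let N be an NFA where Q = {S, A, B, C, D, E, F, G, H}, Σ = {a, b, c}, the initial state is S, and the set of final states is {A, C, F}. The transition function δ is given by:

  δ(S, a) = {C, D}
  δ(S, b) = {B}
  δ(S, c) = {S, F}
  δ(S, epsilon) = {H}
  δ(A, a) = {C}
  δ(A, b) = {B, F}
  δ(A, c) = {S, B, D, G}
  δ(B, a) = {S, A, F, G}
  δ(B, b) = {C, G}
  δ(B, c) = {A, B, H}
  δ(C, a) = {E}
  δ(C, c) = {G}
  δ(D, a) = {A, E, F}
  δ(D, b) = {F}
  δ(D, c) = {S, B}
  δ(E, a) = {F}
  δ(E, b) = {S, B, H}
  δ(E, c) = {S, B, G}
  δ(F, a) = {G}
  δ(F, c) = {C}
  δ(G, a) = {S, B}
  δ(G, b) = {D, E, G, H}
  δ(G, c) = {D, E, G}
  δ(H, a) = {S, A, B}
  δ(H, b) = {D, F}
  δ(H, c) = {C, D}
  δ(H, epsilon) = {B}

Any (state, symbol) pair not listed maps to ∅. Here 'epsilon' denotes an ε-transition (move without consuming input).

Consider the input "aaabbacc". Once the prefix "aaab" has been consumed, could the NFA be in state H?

Start: ε-closure({S}) = {S, B, H}.
Read 'a': {S, B, H} → {S, A, B, C, D, F, G, H}.
Read 'a': {S, A, B, C, D, F, G, H} → {S, A, B, C, D, E, F, G, H}.
Read 'a': {S, A, B, C, D, E, F, G, H} → {S, A, B, C, D, E, F, G, H}.
Read 'b': {S, A, B, C, D, E, F, G, H} → {S, B, C, D, E, F, G, H}.
State H is in {S, B, C, D, E, F, G, H}.

Yes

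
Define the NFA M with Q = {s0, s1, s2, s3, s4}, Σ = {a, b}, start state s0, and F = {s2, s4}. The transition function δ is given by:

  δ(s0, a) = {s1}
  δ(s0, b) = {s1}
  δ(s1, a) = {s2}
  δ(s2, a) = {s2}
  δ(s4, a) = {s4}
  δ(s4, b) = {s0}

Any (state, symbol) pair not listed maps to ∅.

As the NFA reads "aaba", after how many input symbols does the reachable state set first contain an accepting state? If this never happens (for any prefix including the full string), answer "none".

Start in {s0}.
Read 'a': s0→{s1}; now {s1}.
Read 'a': s1→{s2}; now {s2}.
None of the earlier sets intersect F, but {s2} does.

2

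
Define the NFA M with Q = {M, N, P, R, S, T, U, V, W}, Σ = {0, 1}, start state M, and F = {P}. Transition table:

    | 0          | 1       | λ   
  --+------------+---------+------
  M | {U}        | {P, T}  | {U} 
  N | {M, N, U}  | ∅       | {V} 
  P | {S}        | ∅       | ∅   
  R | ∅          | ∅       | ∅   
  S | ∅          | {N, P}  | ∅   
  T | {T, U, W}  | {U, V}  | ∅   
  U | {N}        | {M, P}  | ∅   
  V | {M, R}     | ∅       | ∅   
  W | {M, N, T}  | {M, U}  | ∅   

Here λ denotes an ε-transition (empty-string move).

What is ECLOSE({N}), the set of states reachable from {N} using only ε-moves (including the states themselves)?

{N, V}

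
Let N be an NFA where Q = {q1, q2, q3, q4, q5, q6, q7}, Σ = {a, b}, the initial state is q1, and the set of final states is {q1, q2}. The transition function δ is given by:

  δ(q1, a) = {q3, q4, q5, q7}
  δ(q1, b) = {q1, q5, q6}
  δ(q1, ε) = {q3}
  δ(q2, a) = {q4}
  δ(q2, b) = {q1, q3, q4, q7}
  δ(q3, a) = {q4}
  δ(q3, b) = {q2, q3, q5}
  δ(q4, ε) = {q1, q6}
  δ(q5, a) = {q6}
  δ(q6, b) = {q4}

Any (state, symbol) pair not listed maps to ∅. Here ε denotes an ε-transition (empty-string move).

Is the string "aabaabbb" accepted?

Yes

Start: ε-closure({q1}) = {q1, q3}.
Read 'a': q1→{q3, q4, q5, q7}, q3→{q4}; union {q3, q4, q5, q7}; ε-closure = {q1, q3, q4, q5, q6, q7}.
Read 'a': q1→{q3, q4, q5, q7}, q3→{q4}, q4→∅, q5→{q6}, q6→∅, q7→∅; union {q3, q4, q5, q6, q7}; ε-closure = {q1, q3, q4, q5, q6, q7}.
Read 'b': q1→{q1, q5, q6}, q3→{q2, q3, q5}, q4→∅, q5→∅, q6→{q4}, q7→∅; now {q1, q2, q3, q4, q5, q6}.
Read 'a': q1→{q3, q4, q5, q7}, q2→{q4}, q3→{q4}, q4→∅, q5→{q6}, q6→∅; union {q3, q4, q5, q6, q7}; ε-closure = {q1, q3, q4, q5, q6, q7}.
Read 'a': q1→{q3, q4, q5, q7}, q3→{q4}, q4→∅, q5→{q6}, q6→∅, q7→∅; union {q3, q4, q5, q6, q7}; ε-closure = {q1, q3, q4, q5, q6, q7}.
Read 'b': q1→{q1, q5, q6}, q3→{q2, q3, q5}, q4→∅, q5→∅, q6→{q4}, q7→∅; now {q1, q2, q3, q4, q5, q6}.
Read 'b': q1→{q1, q5, q6}, q2→{q1, q3, q4, q7}, q3→{q2, q3, q5}, q4→∅, q5→∅, q6→{q4}; now {q1, q2, q3, q4, q5, q6, q7}.
Read 'b': q1→{q1, q5, q6}, q2→{q1, q3, q4, q7}, q3→{q2, q3, q5}, q4→∅, q5→∅, q6→{q4}, q7→∅; now {q1, q2, q3, q4, q5, q6, q7}.
The final set {q1, q2, q3, q4, q5, q6, q7} contains the accepting states q1, q2.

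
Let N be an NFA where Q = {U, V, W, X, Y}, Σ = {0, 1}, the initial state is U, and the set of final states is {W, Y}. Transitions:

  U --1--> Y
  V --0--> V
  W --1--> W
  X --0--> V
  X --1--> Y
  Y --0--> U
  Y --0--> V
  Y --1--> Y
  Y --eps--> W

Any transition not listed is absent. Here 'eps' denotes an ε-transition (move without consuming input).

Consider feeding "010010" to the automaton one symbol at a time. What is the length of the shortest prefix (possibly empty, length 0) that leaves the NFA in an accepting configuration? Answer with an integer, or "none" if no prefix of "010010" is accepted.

none

Start in {U}.
Read '0': {U} → ∅.
The set is empty and remains empty for the remaining 5 symbols.
No reachable set along the way intersects F.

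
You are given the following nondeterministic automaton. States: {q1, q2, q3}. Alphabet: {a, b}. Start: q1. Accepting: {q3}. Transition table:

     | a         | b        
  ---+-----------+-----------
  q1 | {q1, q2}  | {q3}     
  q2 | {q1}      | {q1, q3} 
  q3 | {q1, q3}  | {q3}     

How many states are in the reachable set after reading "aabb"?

Start in {q1}.
Read 'a': q1→{q1, q2}; now {q1, q2}.
Read 'a': q1→{q1, q2}, q2→{q1}; now {q1, q2}.
Read 'b': q1→{q3}, q2→{q1, q3}; now {q1, q3}.
Read 'b': q1→{q3}, q3→{q3}; now {q3}.
That set has 1 state.

1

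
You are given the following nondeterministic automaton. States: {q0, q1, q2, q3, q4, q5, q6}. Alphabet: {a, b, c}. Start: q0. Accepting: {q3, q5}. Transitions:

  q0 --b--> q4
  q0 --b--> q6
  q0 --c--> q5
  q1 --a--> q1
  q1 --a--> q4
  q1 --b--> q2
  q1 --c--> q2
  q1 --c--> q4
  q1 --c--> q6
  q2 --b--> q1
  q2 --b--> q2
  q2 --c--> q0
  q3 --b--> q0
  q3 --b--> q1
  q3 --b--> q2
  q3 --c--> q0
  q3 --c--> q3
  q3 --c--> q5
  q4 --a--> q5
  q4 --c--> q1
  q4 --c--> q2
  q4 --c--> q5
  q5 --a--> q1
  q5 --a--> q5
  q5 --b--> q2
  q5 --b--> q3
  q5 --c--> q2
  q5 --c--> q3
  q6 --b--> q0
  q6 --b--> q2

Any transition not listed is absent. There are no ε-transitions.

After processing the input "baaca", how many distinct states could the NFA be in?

1

Start in {q0}.
Read 'b': q0→{q4, q6}; now {q4, q6}.
Read 'a': q4→{q5}, q6→∅; now {q5}.
Read 'a': q5→{q1, q5}; now {q1, q5}.
Read 'c': q1→{q2, q4, q6}, q5→{q2, q3}; now {q2, q3, q4, q6}.
Read 'a': q2→∅, q3→∅, q4→{q5}, q6→∅; now {q5}.
That set has 1 state.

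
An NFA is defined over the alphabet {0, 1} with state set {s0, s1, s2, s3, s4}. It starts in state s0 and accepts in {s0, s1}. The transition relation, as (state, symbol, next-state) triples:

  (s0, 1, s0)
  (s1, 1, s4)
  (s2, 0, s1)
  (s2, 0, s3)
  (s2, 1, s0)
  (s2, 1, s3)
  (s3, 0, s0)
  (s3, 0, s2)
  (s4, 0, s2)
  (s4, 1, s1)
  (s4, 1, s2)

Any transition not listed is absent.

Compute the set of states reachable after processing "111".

Start in {s0}.
Read '1': s0→{s0}; now {s0}.
Read '1': s0→{s0}; now {s0}.
Read '1': s0→{s0}; now {s0}.

{s0}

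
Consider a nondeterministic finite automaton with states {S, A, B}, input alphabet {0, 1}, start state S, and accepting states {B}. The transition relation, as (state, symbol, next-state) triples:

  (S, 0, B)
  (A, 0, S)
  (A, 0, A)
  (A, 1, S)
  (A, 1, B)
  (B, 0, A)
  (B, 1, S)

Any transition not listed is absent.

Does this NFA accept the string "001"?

Yes

Start in {S}.
Read '0': {S} → {B}.
Read '0': {B} → {A}.
Read '1': {A} → {S, B}.
The final set {S, B} contains the accepting state B.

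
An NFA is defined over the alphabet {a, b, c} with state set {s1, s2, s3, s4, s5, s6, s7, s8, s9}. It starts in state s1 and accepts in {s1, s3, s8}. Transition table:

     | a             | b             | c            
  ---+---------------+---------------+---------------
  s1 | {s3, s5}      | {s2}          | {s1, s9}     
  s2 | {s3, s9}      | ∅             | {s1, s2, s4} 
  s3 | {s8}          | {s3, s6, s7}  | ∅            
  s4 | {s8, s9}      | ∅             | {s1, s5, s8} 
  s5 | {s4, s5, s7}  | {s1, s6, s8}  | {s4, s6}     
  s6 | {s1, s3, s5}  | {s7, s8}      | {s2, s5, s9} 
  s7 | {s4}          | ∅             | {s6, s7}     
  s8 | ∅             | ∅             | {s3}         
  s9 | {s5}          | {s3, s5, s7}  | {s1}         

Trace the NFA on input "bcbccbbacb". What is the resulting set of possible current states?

Start in {s1}.
Read 'b': {s1} → {s2}.
Read 'c': {s2} → {s1, s2, s4}.
Read 'b': {s1, s2, s4} → {s2}.
Read 'c': {s2} → {s1, s2, s4}.
Read 'c': {s1, s2, s4} → {s1, s2, s4, s5, s8, s9}.
Read 'b': {s1, s2, s4, s5, s8, s9} → {s1, s2, s3, s5, s6, s7, s8}.
Read 'b': {s1, s2, s3, s5, s6, s7, s8} → {s1, s2, s3, s6, s7, s8}.
Read 'a': {s1, s2, s3, s6, s7, s8} → {s1, s3, s4, s5, s8, s9}.
Read 'c': {s1, s3, s4, s5, s8, s9} → {s1, s3, s4, s5, s6, s8, s9}.
Read 'b': {s1, s3, s4, s5, s6, s8, s9} → {s1, s2, s3, s5, s6, s7, s8}.

{s1, s2, s3, s5, s6, s7, s8}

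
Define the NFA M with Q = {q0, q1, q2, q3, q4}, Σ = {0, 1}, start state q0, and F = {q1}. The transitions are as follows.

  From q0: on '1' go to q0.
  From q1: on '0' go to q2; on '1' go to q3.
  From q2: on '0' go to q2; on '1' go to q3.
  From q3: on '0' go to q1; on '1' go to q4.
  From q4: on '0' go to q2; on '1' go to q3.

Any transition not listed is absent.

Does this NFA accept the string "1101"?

Start in {q0}.
Read '1': q0→{q0}; now {q0}.
Read '1': q0→{q0}; now {q0}.
Read '0': q0→∅; now ∅.
The set is empty and remains empty for the remaining 1 symbol.
The final set ∅ contains no accepting state.

No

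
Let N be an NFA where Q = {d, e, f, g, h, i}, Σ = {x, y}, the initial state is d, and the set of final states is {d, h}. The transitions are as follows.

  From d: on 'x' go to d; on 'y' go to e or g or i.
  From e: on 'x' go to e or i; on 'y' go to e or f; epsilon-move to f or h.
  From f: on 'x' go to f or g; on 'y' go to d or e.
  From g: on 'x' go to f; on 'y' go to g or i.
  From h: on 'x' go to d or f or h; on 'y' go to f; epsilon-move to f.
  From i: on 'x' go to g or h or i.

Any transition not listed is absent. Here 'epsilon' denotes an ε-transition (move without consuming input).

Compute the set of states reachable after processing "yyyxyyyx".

Start in {d}.
Read 'y': d→{e, g, i}; union {e, g, i}; ε-closure = {e, f, g, h, i}.
Read 'y': e→{e, f}, f→{d, e}, g→{g, i}, h→{f}, i→∅; union {d, e, f, g, i}; ε-closure = {d, e, f, g, h, i}.
Read 'y': d→{e, g, i}, e→{e, f}, f→{d, e}, g→{g, i}, h→{f}, i→∅; union {d, e, f, g, i}; ε-closure = {d, e, f, g, h, i}.
Read 'x': d→{d}, e→{e, i}, f→{f, g}, g→{f}, h→{d, f, h}, i→{g, h, i}; now {d, e, f, g, h, i}.
Read 'y': d→{e, g, i}, e→{e, f}, f→{d, e}, g→{g, i}, h→{f}, i→∅; union {d, e, f, g, i}; ε-closure = {d, e, f, g, h, i}.
Read 'y': d→{e, g, i}, e→{e, f}, f→{d, e}, g→{g, i}, h→{f}, i→∅; union {d, e, f, g, i}; ε-closure = {d, e, f, g, h, i}.
Read 'y': d→{e, g, i}, e→{e, f}, f→{d, e}, g→{g, i}, h→{f}, i→∅; union {d, e, f, g, i}; ε-closure = {d, e, f, g, h, i}.
Read 'x': d→{d}, e→{e, i}, f→{f, g}, g→{f}, h→{d, f, h}, i→{g, h, i}; now {d, e, f, g, h, i}.

{d, e, f, g, h, i}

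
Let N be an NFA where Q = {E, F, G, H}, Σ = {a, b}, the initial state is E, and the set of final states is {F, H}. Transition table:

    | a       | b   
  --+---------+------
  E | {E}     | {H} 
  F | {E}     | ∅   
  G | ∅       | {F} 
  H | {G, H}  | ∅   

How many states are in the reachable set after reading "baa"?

Start in {E}.
Read 'b': {E} → {H}.
Read 'a': {H} → {G, H}.
Read 'a': {G, H} → {G, H}.
That set has 2 states.

2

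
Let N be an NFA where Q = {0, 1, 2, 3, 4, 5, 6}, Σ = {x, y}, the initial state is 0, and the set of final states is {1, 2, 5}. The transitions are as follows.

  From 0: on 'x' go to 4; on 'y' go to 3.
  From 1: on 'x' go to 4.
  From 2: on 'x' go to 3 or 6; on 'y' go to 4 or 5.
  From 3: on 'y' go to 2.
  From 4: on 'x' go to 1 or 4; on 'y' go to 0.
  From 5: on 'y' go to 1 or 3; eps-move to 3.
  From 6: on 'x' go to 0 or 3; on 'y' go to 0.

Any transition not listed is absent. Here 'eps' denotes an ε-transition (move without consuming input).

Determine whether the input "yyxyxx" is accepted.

Yes

Start in {0}.
Read 'y': 0→{3}; now {3}.
Read 'y': 3→{2}; now {2}.
Read 'x': 2→{3, 6}; now {3, 6}.
Read 'y': 3→{2}, 6→{0}; now {0, 2}.
Read 'x': 0→{4}, 2→{3, 6}; now {3, 4, 6}.
Read 'x': 3→∅, 4→{1, 4}, 6→{0, 3}; now {0, 1, 3, 4}.
The final set {0, 1, 3, 4} contains the accepting state 1.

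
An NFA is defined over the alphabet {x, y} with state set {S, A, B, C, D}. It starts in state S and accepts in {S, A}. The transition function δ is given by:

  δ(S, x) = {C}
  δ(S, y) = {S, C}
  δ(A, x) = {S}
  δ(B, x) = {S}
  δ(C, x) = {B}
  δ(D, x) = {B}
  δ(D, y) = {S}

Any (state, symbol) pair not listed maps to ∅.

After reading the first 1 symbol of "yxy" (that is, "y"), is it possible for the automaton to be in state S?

Yes

Start in {S}.
Read 'y': {S} → {S, C}.
State S is in {S, C}.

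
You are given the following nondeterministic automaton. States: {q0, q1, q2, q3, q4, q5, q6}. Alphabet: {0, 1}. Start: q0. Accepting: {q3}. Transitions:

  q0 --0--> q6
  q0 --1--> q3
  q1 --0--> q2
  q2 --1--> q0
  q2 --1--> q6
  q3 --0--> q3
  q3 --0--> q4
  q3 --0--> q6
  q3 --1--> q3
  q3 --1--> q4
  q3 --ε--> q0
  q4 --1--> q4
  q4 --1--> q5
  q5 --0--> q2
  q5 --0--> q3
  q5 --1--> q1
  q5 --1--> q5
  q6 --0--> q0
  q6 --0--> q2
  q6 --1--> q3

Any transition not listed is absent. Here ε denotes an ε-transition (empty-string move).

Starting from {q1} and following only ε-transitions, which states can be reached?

{q1}

Begin with {q1}.
No ε-moves leave this set, so the closure equals the set itself.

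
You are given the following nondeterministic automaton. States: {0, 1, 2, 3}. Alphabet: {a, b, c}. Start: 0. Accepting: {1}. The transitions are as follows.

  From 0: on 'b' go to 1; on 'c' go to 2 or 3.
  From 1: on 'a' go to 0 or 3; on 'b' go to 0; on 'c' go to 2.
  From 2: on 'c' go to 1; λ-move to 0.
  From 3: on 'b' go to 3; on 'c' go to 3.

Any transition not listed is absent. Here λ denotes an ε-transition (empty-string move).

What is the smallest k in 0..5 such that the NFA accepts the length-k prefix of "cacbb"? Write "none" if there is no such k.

Start in {0}.
Read 'c': {0} → {0, 2, 3}.
Read 'a': {0, 2, 3} → ∅.
The set is empty and remains empty for the remaining 3 symbols.
No reachable set along the way intersects F.

none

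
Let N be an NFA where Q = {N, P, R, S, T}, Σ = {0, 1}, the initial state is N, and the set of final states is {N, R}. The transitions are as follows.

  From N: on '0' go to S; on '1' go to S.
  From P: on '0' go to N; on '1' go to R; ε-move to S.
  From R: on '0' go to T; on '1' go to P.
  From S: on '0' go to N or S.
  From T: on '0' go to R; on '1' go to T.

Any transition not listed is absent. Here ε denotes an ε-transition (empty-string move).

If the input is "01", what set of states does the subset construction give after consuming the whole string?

∅

Start in {N}.
Read '0': {N} → {S}.
Read '1': {S} → ∅.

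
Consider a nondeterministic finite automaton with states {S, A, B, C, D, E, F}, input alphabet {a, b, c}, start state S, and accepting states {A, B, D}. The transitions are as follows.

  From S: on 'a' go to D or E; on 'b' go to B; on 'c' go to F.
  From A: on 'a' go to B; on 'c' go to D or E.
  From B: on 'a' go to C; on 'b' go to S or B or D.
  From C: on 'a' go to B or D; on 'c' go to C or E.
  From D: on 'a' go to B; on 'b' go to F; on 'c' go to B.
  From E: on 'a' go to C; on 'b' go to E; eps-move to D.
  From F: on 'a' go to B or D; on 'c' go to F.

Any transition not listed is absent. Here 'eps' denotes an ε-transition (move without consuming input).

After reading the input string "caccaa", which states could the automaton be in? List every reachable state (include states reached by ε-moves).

Start in {S}.
Read 'c': S→{F}; now {F}.
Read 'a': F→{B, D}; now {B, D}.
Read 'c': B→∅, D→{B}; now {B}.
Read 'c': B→∅; now ∅.
The set is empty and remains empty for the remaining 2 symbols.

∅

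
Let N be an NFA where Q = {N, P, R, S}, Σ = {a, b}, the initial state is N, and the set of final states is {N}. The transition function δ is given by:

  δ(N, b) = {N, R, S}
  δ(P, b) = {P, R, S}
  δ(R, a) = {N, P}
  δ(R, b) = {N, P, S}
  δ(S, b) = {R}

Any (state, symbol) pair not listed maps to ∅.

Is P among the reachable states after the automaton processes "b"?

No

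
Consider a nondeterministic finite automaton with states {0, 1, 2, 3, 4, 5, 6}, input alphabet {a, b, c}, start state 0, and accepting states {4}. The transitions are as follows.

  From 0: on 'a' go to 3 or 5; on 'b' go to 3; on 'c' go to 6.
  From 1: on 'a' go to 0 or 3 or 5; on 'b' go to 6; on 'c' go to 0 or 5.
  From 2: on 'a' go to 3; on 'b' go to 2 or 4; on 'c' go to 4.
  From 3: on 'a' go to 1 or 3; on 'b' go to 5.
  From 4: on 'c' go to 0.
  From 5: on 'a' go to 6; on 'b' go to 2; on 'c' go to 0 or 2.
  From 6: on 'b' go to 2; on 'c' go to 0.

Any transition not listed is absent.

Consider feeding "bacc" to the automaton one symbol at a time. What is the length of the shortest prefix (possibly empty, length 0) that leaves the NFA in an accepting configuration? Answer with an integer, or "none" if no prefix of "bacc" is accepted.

Start in {0}.
Read 'b': {0} → {3}.
Read 'a': {3} → {1, 3}.
Read 'c': {1, 3} → {0, 5}.
Read 'c': {0, 5} → {0, 2, 6}.
No reachable set along the way intersects F.

none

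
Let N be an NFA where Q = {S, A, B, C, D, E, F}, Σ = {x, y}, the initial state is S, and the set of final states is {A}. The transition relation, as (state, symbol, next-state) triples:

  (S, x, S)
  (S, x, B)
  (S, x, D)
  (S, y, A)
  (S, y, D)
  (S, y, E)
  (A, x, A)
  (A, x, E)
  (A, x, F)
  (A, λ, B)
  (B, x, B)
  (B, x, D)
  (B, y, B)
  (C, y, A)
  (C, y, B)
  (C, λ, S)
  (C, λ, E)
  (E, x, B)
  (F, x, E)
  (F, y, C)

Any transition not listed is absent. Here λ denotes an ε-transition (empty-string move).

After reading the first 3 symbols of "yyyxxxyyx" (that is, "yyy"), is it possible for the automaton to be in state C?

Start in {S}.
Read 'y': S→{A, D, E}; union {A, D, E}; ε-closure = {A, B, D, E}.
Read 'y': A→∅, B→{B}, D→∅, E→∅; now {B}.
Read 'y': B→{B}; now {B}.
State C is not in {B}.

No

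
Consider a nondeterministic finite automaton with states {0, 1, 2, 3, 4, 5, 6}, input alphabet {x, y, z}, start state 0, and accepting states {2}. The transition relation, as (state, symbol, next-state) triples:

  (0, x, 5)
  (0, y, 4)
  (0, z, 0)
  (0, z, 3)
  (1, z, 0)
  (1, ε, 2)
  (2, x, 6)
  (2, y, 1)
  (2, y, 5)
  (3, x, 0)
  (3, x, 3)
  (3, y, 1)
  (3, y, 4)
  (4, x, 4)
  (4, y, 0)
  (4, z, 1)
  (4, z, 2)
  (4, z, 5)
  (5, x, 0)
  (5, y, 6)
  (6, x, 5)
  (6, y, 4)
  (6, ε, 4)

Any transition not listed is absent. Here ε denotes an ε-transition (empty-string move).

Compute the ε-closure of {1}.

Begin with {1}.
ε-move 1 → 2; add 2.

{1, 2}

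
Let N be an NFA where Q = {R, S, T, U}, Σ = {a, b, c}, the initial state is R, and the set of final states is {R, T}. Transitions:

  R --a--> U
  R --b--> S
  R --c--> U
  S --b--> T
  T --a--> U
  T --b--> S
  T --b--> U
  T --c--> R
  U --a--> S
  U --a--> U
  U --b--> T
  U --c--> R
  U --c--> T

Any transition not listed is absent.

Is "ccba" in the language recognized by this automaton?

No

Start in {R}.
Read 'c': {R} → {U}.
Read 'c': {U} → {R, T}.
Read 'b': {R, T} → {S, U}.
Read 'a': {S, U} → {S, U}.
The final set {S, U} contains no accepting state.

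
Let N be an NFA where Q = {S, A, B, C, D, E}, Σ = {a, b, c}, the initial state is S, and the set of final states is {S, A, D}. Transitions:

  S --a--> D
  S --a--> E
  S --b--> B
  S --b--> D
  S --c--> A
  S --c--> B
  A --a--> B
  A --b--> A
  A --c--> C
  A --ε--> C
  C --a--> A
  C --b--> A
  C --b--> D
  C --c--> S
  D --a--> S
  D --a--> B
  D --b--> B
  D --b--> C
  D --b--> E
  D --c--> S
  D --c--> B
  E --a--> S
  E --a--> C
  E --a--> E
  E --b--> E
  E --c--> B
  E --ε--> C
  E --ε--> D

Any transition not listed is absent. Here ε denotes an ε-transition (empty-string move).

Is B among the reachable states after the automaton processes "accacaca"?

No

Start in {S}.
Read 'a': S→{D, E}; union {D, E}; ε-closure = {C, D, E}.
Read 'c': C→{S}, D→{S, B}, E→{B}; now {S, B}.
Read 'c': S→{A, B}, B→∅; union {A, B}; ε-closure = {A, B, C}.
Read 'a': A→{B}, B→∅, C→{A}; union {A, B}; ε-closure = {A, B, C}.
Read 'c': A→{C}, B→∅, C→{S}; now {S, C}.
Read 'a': S→{D, E}, C→{A}; union {A, D, E}; ε-closure = {A, C, D, E}.
Read 'c': A→{C}, C→{S}, D→{S, B}, E→{B}; now {S, B, C}.
Read 'a': S→{D, E}, B→∅, C→{A}; union {A, D, E}; ε-closure = {A, C, D, E}.
State B is not in {A, C, D, E}.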